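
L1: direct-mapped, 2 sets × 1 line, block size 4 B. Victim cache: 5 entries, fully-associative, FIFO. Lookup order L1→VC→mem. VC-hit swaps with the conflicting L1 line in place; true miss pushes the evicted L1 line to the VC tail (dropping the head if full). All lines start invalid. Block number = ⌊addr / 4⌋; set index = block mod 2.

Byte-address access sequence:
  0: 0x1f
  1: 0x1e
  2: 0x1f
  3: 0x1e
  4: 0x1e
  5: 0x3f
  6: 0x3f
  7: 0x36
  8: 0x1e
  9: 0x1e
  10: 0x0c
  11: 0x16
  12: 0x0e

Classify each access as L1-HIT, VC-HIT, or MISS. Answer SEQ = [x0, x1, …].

SEQ = [MISS, L1-HIT, L1-HIT, L1-HIT, L1-HIT, MISS, L1-HIT, MISS, VC-HIT, L1-HIT, MISS, MISS, VC-HIT]

0: 0x1f (blk 7, set 1) → MISS  vc=[]
1: 0x1e (blk 7, set 1) → L1-HIT  vc=[]
2: 0x1f (blk 7, set 1) → L1-HIT  vc=[]
3: 0x1e (blk 7, set 1) → L1-HIT  vc=[]
4: 0x1e (blk 7, set 1) → L1-HIT  vc=[]
5: 0x3f (blk 15, set 1) → MISS  vc=[7]
6: 0x3f (blk 15, set 1) → L1-HIT  vc=[7]
7: 0x36 (blk 13, set 1) → MISS  vc=[7, 15]
8: 0x1e (blk 7, set 1) → VC-HIT  vc=[13, 15]
9: 0x1e (blk 7, set 1) → L1-HIT  vc=[13, 15]
10: 0xc (blk 3, set 1) → MISS  vc=[13, 15, 7]
11: 0x16 (blk 5, set 1) → MISS  vc=[13, 15, 7, 3]
12: 0xe (blk 3, set 1) → VC-HIT  vc=[13, 15, 7, 5]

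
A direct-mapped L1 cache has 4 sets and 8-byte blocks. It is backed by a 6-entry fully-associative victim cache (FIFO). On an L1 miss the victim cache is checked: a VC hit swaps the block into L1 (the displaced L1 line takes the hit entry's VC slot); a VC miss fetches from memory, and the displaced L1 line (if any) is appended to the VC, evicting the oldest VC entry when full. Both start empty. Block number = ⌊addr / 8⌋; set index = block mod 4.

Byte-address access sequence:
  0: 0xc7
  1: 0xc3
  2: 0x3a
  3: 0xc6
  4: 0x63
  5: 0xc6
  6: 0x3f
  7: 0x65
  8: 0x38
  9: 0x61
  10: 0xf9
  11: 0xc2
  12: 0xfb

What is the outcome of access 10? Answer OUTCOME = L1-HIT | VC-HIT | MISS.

OUTCOME = MISS

  [0] addr=0xc7 blk=24 s=0: MISS | VC []
  [1] addr=0xc3 blk=24 s=0: L1-HIT | VC []
  [2] addr=0x3a blk=7 s=3: MISS | VC []
  [3] addr=0xc6 blk=24 s=0: L1-HIT | VC []
  [4] addr=0x63 blk=12 s=0: MISS | VC [24]
  [5] addr=0xc6 blk=24 s=0: VC-HIT | VC [12]
  [6] addr=0x3f blk=7 s=3: L1-HIT | VC [12]
  [7] addr=0x65 blk=12 s=0: VC-HIT | VC [24]
  [8] addr=0x38 blk=7 s=3: L1-HIT | VC [24]
  [9] addr=0x61 blk=12 s=0: L1-HIT | VC [24]
  [10] addr=0xf9 blk=31 s=3: MISS | VC [24, 7]
  [11] addr=0xc2 blk=24 s=0: VC-HIT | VC [12, 7]
  [12] addr=0xfb blk=31 s=3: L1-HIT | VC [12, 7]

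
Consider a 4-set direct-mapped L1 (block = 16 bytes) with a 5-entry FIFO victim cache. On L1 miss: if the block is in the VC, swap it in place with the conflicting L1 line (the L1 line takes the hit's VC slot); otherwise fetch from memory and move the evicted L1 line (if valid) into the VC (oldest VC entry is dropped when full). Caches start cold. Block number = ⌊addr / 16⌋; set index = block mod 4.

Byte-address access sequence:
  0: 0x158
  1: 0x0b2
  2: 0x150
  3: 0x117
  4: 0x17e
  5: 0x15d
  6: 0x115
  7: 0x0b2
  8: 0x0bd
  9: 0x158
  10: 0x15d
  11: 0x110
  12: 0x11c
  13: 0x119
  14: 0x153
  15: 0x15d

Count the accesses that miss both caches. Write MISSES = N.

#0 0x158→b21/s1 MISS; vc=[]
#1 0xb2→b11/s3 MISS; vc=[]
#2 0x150→b21/s1 L1-HIT; vc=[]
#3 0x117→b17/s1 MISS; vc=[21]
#4 0x17e→b23/s3 MISS; vc=[21,11]
#5 0x15d→b21/s1 VC-HIT; vc=[17,11]
#6 0x115→b17/s1 VC-HIT; vc=[21,11]
#7 0xb2→b11/s3 VC-HIT; vc=[21,23]
#8 0xbd→b11/s3 L1-HIT; vc=[21,23]
#9 0x158→b21/s1 VC-HIT; vc=[17,23]
#10 0x15d→b21/s1 L1-HIT; vc=[17,23]
#11 0x110→b17/s1 VC-HIT; vc=[21,23]
#12 0x11c→b17/s1 L1-HIT; vc=[21,23]
#13 0x119→b17/s1 L1-HIT; vc=[21,23]
#14 0x153→b21/s1 VC-HIT; vc=[17,23]
#15 0x15d→b21/s1 L1-HIT; vc=[17,23]

MISSES = 4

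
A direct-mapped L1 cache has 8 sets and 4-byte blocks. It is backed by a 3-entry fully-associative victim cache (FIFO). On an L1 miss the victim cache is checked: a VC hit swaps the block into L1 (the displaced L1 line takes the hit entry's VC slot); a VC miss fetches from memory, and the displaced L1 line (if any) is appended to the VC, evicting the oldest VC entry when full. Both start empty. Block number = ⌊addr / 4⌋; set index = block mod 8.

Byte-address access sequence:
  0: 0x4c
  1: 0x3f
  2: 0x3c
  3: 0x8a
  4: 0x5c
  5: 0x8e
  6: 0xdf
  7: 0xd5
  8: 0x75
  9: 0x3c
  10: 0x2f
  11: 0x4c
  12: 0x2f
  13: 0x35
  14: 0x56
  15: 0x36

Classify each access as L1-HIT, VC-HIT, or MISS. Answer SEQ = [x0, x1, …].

SEQ = [MISS, MISS, L1-HIT, MISS, MISS, MISS, MISS, MISS, MISS, MISS, MISS, MISS, VC-HIT, MISS, MISS, VC-HIT]

#0 0x4c→b19/s3 MISS; vc=[]
#1 0x3f→b15/s7 MISS; vc=[]
#2 0x3c→b15/s7 L1-HIT; vc=[]
#3 0x8a→b34/s2 MISS; vc=[]
#4 0x5c→b23/s7 MISS; vc=[15]
#5 0x8e→b35/s3 MISS; vc=[15,19]
#6 0xdf→b55/s7 MISS; vc=[15,19,23]
#7 0xd5→b53/s5 MISS; vc=[15,19,23]
#8 0x75→b29/s5 MISS; vc=[19,23,53]
#9 0x3c→b15/s7 MISS; vc=[23,53,55]
#10 0x2f→b11/s3 MISS; vc=[53,55,35]
#11 0x4c→b19/s3 MISS; vc=[55,35,11]
#12 0x2f→b11/s3 VC-HIT; vc=[55,35,19]
#13 0x35→b13/s5 MISS; vc=[35,19,29]
#14 0x56→b21/s5 MISS; vc=[19,29,13]
#15 0x36→b13/s5 VC-HIT; vc=[19,29,21]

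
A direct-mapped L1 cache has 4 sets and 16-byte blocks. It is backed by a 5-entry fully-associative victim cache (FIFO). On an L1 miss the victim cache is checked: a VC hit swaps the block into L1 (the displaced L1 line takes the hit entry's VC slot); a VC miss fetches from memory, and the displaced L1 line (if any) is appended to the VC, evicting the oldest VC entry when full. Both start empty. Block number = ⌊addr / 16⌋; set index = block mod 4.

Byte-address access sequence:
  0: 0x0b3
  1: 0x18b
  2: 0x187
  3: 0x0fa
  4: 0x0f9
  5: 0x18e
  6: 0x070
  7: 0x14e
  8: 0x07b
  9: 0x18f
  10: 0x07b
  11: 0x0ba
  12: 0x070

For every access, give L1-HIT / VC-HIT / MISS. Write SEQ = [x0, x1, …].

SEQ = [MISS, MISS, L1-HIT, MISS, L1-HIT, L1-HIT, MISS, MISS, L1-HIT, VC-HIT, L1-HIT, VC-HIT, VC-HIT]

  [0] addr=0xb3 blk=11 s=3: MISS | VC []
  [1] addr=0x18b blk=24 s=0: MISS | VC []
  [2] addr=0x187 blk=24 s=0: L1-HIT | VC []
  [3] addr=0xfa blk=15 s=3: MISS | VC [11]
  [4] addr=0xf9 blk=15 s=3: L1-HIT | VC [11]
  [5] addr=0x18e blk=24 s=0: L1-HIT | VC [11]
  [6] addr=0x70 blk=7 s=3: MISS | VC [11, 15]
  [7] addr=0x14e blk=20 s=0: MISS | VC [11, 15, 24]
  [8] addr=0x7b blk=7 s=3: L1-HIT | VC [11, 15, 24]
  [9] addr=0x18f blk=24 s=0: VC-HIT | VC [11, 15, 20]
  [10] addr=0x7b blk=7 s=3: L1-HIT | VC [11, 15, 20]
  [11] addr=0xba blk=11 s=3: VC-HIT | VC [7, 15, 20]
  [12] addr=0x70 blk=7 s=3: VC-HIT | VC [11, 15, 20]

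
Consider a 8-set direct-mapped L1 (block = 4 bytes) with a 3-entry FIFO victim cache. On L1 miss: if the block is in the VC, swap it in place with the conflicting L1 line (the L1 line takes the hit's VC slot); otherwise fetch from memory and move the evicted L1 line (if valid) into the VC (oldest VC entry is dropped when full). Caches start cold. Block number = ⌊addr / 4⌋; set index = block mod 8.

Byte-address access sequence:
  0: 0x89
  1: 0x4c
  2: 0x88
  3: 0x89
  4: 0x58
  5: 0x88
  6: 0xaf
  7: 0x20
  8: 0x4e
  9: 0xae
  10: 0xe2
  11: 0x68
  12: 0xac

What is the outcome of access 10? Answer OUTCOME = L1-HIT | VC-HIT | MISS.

0: 0x89 (blk 34, set 2) → MISS  vc=[]
1: 0x4c (blk 19, set 3) → MISS  vc=[]
2: 0x88 (blk 34, set 2) → L1-HIT  vc=[]
3: 0x89 (blk 34, set 2) → L1-HIT  vc=[]
4: 0x58 (blk 22, set 6) → MISS  vc=[]
5: 0x88 (blk 34, set 2) → L1-HIT  vc=[]
6: 0xaf (blk 43, set 3) → MISS  vc=[19]
7: 0x20 (blk 8, set 0) → MISS  vc=[19]
8: 0x4e (blk 19, set 3) → VC-HIT  vc=[43]
9: 0xae (blk 43, set 3) → VC-HIT  vc=[19]
10: 0xe2 (blk 56, set 0) → MISS  vc=[19, 8]
11: 0x68 (blk 26, set 2) → MISS  vc=[19, 8, 34]
12: 0xac (blk 43, set 3) → L1-HIT  vc=[19, 8, 34]

OUTCOME = MISS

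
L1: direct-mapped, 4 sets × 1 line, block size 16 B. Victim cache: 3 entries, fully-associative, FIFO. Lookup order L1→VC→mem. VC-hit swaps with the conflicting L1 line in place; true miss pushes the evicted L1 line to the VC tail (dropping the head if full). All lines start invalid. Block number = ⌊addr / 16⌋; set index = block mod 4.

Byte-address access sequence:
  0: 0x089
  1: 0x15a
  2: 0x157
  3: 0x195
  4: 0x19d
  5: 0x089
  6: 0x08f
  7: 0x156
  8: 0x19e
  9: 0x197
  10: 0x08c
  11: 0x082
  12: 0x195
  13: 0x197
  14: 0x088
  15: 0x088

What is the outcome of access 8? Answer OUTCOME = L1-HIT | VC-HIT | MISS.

0: 0x89 (blk 8, set 0) → MISS  vc=[]
1: 0x15a (blk 21, set 1) → MISS  vc=[]
2: 0x157 (blk 21, set 1) → L1-HIT  vc=[]
3: 0x195 (blk 25, set 1) → MISS  vc=[21]
4: 0x19d (blk 25, set 1) → L1-HIT  vc=[21]
5: 0x89 (blk 8, set 0) → L1-HIT  vc=[21]
6: 0x8f (blk 8, set 0) → L1-HIT  vc=[21]
7: 0x156 (blk 21, set 1) → VC-HIT  vc=[25]
8: 0x19e (blk 25, set 1) → VC-HIT  vc=[21]
9: 0x197 (blk 25, set 1) → L1-HIT  vc=[21]
10: 0x8c (blk 8, set 0) → L1-HIT  vc=[21]
11: 0x82 (blk 8, set 0) → L1-HIT  vc=[21]
12: 0x195 (blk 25, set 1) → L1-HIT  vc=[21]
13: 0x197 (blk 25, set 1) → L1-HIT  vc=[21]
14: 0x88 (blk 8, set 0) → L1-HIT  vc=[21]
15: 0x88 (blk 8, set 0) → L1-HIT  vc=[21]

OUTCOME = VC-HIT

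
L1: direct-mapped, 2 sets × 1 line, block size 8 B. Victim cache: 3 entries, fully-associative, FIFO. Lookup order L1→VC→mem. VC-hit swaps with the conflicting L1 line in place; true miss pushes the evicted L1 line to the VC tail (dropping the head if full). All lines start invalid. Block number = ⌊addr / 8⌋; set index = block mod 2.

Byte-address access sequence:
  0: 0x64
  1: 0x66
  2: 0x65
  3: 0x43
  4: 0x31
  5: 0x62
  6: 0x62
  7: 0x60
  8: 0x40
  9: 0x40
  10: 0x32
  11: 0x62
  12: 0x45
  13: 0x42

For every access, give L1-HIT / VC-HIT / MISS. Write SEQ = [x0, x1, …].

#0 0x64→b12/s0 MISS; vc=[]
#1 0x66→b12/s0 L1-HIT; vc=[]
#2 0x65→b12/s0 L1-HIT; vc=[]
#3 0x43→b8/s0 MISS; vc=[12]
#4 0x31→b6/s0 MISS; vc=[12,8]
#5 0x62→b12/s0 VC-HIT; vc=[6,8]
#6 0x62→b12/s0 L1-HIT; vc=[6,8]
#7 0x60→b12/s0 L1-HIT; vc=[6,8]
#8 0x40→b8/s0 VC-HIT; vc=[6,12]
#9 0x40→b8/s0 L1-HIT; vc=[6,12]
#10 0x32→b6/s0 VC-HIT; vc=[8,12]
#11 0x62→b12/s0 VC-HIT; vc=[8,6]
#12 0x45→b8/s0 VC-HIT; vc=[12,6]
#13 0x42→b8/s0 L1-HIT; vc=[12,6]

SEQ = [MISS, L1-HIT, L1-HIT, MISS, MISS, VC-HIT, L1-HIT, L1-HIT, VC-HIT, L1-HIT, VC-HIT, VC-HIT, VC-HIT, L1-HIT]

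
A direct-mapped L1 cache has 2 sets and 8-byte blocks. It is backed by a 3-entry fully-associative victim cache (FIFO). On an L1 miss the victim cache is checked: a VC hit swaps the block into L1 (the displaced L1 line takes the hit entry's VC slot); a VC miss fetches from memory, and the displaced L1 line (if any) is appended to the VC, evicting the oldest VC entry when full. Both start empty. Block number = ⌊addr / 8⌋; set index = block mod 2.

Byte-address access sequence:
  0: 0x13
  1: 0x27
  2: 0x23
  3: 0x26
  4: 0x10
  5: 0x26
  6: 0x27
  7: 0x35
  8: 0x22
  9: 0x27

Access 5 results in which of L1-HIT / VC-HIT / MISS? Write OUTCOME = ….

#0 0x13→b2/s0 MISS; vc=[]
#1 0x27→b4/s0 MISS; vc=[2]
#2 0x23→b4/s0 L1-HIT; vc=[2]
#3 0x26→b4/s0 L1-HIT; vc=[2]
#4 0x10→b2/s0 VC-HIT; vc=[4]
#5 0x26→b4/s0 VC-HIT; vc=[2]
#6 0x27→b4/s0 L1-HIT; vc=[2]
#7 0x35→b6/s0 MISS; vc=[2,4]
#8 0x22→b4/s0 VC-HIT; vc=[2,6]
#9 0x27→b4/s0 L1-HIT; vc=[2,6]

OUTCOME = VC-HIT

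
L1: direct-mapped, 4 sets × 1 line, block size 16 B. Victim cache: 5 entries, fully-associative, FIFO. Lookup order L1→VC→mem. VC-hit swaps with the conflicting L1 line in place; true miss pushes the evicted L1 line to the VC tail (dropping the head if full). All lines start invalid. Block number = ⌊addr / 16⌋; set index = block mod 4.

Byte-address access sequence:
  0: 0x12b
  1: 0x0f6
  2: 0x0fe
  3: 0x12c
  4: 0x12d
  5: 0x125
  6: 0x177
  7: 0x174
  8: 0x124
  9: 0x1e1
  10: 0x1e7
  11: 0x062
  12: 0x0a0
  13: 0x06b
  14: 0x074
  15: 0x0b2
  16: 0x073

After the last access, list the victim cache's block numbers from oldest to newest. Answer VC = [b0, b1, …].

VC = [18, 30, 10, 23, 11]

  [0] addr=0x12b blk=18 s=2: MISS | VC []
  [1] addr=0xf6 blk=15 s=3: MISS | VC []
  [2] addr=0xfe blk=15 s=3: L1-HIT | VC []
  [3] addr=0x12c blk=18 s=2: L1-HIT | VC []
  [4] addr=0x12d blk=18 s=2: L1-HIT | VC []
  [5] addr=0x125 blk=18 s=2: L1-HIT | VC []
  [6] addr=0x177 blk=23 s=3: MISS | VC [15]
  [7] addr=0x174 blk=23 s=3: L1-HIT | VC [15]
  [8] addr=0x124 blk=18 s=2: L1-HIT | VC [15]
  [9] addr=0x1e1 blk=30 s=2: MISS | VC [15, 18]
  [10] addr=0x1e7 blk=30 s=2: L1-HIT | VC [15, 18]
  [11] addr=0x62 blk=6 s=2: MISS | VC [15, 18, 30]
  [12] addr=0xa0 blk=10 s=2: MISS | VC [15, 18, 30, 6]
  [13] addr=0x6b blk=6 s=2: VC-HIT | VC [15, 18, 30, 10]
  [14] addr=0x74 blk=7 s=3: MISS | VC [15, 18, 30, 10, 23]
  [15] addr=0xb2 blk=11 s=3: MISS | VC [18, 30, 10, 23, 7]
  [16] addr=0x73 blk=7 s=3: VC-HIT | VC [18, 30, 10, 23, 11]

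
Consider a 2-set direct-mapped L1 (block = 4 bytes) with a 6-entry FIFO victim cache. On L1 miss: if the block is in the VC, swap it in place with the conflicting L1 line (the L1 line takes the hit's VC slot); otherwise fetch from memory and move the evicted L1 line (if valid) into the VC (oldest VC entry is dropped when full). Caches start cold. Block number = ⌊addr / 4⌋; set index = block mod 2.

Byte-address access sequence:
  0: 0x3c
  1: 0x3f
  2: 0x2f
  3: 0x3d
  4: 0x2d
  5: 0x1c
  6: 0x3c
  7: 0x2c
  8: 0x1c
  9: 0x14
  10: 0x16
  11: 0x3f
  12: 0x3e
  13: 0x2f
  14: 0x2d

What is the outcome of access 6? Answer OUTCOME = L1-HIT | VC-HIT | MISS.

OUTCOME = VC-HIT

0: 0x3c (blk 15, set 1) → MISS  vc=[]
1: 0x3f (blk 15, set 1) → L1-HIT  vc=[]
2: 0x2f (blk 11, set 1) → MISS  vc=[15]
3: 0x3d (blk 15, set 1) → VC-HIT  vc=[11]
4: 0x2d (blk 11, set 1) → VC-HIT  vc=[15]
5: 0x1c (blk 7, set 1) → MISS  vc=[15, 11]
6: 0x3c (blk 15, set 1) → VC-HIT  vc=[7, 11]
7: 0x2c (blk 11, set 1) → VC-HIT  vc=[7, 15]
8: 0x1c (blk 7, set 1) → VC-HIT  vc=[11, 15]
9: 0x14 (blk 5, set 1) → MISS  vc=[11, 15, 7]
10: 0x16 (blk 5, set 1) → L1-HIT  vc=[11, 15, 7]
11: 0x3f (blk 15, set 1) → VC-HIT  vc=[11, 5, 7]
12: 0x3e (blk 15, set 1) → L1-HIT  vc=[11, 5, 7]
13: 0x2f (blk 11, set 1) → VC-HIT  vc=[15, 5, 7]
14: 0x2d (blk 11, set 1) → L1-HIT  vc=[15, 5, 7]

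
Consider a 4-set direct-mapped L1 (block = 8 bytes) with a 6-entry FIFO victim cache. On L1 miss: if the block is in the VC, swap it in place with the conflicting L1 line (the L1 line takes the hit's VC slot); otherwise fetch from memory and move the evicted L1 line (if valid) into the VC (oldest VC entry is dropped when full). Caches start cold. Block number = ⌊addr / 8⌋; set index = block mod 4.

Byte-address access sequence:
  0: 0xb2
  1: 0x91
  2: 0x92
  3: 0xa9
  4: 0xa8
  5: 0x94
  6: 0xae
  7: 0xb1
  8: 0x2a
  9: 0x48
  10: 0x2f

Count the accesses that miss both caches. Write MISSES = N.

MISSES = 5

  [0] addr=0xb2 blk=22 s=2: MISS | VC []
  [1] addr=0x91 blk=18 s=2: MISS | VC [22]
  [2] addr=0x92 blk=18 s=2: L1-HIT | VC [22]
  [3] addr=0xa9 blk=21 s=1: MISS | VC [22]
  [4] addr=0xa8 blk=21 s=1: L1-HIT | VC [22]
  [5] addr=0x94 blk=18 s=2: L1-HIT | VC [22]
  [6] addr=0xae blk=21 s=1: L1-HIT | VC [22]
  [7] addr=0xb1 blk=22 s=2: VC-HIT | VC [18]
  [8] addr=0x2a blk=5 s=1: MISS | VC [18, 21]
  [9] addr=0x48 blk=9 s=1: MISS | VC [18, 21, 5]
  [10] addr=0x2f blk=5 s=1: VC-HIT | VC [18, 21, 9]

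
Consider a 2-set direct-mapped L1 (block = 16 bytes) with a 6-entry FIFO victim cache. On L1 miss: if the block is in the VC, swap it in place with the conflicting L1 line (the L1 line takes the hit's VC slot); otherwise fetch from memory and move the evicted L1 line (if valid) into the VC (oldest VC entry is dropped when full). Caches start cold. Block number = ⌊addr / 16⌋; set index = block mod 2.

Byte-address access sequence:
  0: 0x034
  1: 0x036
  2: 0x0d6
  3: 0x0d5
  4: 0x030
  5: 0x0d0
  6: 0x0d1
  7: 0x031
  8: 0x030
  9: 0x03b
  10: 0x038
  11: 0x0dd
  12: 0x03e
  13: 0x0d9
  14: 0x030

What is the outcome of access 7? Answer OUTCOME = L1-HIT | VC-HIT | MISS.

#0 0x34→b3/s1 MISS; vc=[]
#1 0x36→b3/s1 L1-HIT; vc=[]
#2 0xd6→b13/s1 MISS; vc=[3]
#3 0xd5→b13/s1 L1-HIT; vc=[3]
#4 0x30→b3/s1 VC-HIT; vc=[13]
#5 0xd0→b13/s1 VC-HIT; vc=[3]
#6 0xd1→b13/s1 L1-HIT; vc=[3]
#7 0x31→b3/s1 VC-HIT; vc=[13]
#8 0x30→b3/s1 L1-HIT; vc=[13]
#9 0x3b→b3/s1 L1-HIT; vc=[13]
#10 0x38→b3/s1 L1-HIT; vc=[13]
#11 0xdd→b13/s1 VC-HIT; vc=[3]
#12 0x3e→b3/s1 VC-HIT; vc=[13]
#13 0xd9→b13/s1 VC-HIT; vc=[3]
#14 0x30→b3/s1 VC-HIT; vc=[13]

OUTCOME = VC-HIT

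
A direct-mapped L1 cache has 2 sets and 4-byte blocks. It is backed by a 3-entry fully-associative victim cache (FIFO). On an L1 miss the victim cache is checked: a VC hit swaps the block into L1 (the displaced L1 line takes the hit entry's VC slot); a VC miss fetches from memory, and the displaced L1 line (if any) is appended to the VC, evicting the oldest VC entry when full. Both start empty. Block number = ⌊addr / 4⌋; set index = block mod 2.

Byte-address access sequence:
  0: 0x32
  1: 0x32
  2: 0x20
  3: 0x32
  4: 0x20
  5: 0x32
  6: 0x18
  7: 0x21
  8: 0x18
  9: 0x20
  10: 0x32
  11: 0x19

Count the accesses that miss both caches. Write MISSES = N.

#0 0x32→b12/s0 MISS; vc=[]
#1 0x32→b12/s0 L1-HIT; vc=[]
#2 0x20→b8/s0 MISS; vc=[12]
#3 0x32→b12/s0 VC-HIT; vc=[8]
#4 0x20→b8/s0 VC-HIT; vc=[12]
#5 0x32→b12/s0 VC-HIT; vc=[8]
#6 0x18→b6/s0 MISS; vc=[8,12]
#7 0x21→b8/s0 VC-HIT; vc=[6,12]
#8 0x18→b6/s0 VC-HIT; vc=[8,12]
#9 0x20→b8/s0 VC-HIT; vc=[6,12]
#10 0x32→b12/s0 VC-HIT; vc=[6,8]
#11 0x19→b6/s0 VC-HIT; vc=[12,8]

MISSES = 3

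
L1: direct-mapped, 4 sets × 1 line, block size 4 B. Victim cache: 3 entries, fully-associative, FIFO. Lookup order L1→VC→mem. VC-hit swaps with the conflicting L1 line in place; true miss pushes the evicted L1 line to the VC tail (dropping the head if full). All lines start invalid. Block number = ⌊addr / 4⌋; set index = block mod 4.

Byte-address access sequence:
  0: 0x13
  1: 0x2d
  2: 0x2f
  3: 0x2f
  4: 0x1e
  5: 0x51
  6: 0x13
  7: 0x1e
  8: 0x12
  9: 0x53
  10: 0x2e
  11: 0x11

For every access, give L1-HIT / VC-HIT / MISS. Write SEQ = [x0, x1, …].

SEQ = [MISS, MISS, L1-HIT, L1-HIT, MISS, MISS, VC-HIT, L1-HIT, L1-HIT, VC-HIT, VC-HIT, VC-HIT]

  [0] addr=0x13 blk=4 s=0: MISS | VC []
  [1] addr=0x2d blk=11 s=3: MISS | VC []
  [2] addr=0x2f blk=11 s=3: L1-HIT | VC []
  [3] addr=0x2f blk=11 s=3: L1-HIT | VC []
  [4] addr=0x1e blk=7 s=3: MISS | VC [11]
  [5] addr=0x51 blk=20 s=0: MISS | VC [11, 4]
  [6] addr=0x13 blk=4 s=0: VC-HIT | VC [11, 20]
  [7] addr=0x1e blk=7 s=3: L1-HIT | VC [11, 20]
  [8] addr=0x12 blk=4 s=0: L1-HIT | VC [11, 20]
  [9] addr=0x53 blk=20 s=0: VC-HIT | VC [11, 4]
  [10] addr=0x2e blk=11 s=3: VC-HIT | VC [7, 4]
  [11] addr=0x11 blk=4 s=0: VC-HIT | VC [7, 20]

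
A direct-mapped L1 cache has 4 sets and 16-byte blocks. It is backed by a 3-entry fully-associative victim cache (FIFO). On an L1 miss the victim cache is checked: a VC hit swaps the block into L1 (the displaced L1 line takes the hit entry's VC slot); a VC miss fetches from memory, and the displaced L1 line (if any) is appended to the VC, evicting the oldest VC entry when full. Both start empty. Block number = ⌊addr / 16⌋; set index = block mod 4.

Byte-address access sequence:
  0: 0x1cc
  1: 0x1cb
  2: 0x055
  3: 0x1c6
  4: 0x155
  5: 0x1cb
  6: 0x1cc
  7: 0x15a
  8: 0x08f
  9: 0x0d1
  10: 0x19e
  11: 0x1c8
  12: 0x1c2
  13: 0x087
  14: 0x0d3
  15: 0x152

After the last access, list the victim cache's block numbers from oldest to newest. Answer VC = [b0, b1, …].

0: 0x1cc (blk 28, set 0) → MISS  vc=[]
1: 0x1cb (blk 28, set 0) → L1-HIT  vc=[]
2: 0x55 (blk 5, set 1) → MISS  vc=[]
3: 0x1c6 (blk 28, set 0) → L1-HIT  vc=[]
4: 0x155 (blk 21, set 1) → MISS  vc=[5]
5: 0x1cb (blk 28, set 0) → L1-HIT  vc=[5]
6: 0x1cc (blk 28, set 0) → L1-HIT  vc=[5]
7: 0x15a (blk 21, set 1) → L1-HIT  vc=[5]
8: 0x8f (blk 8, set 0) → MISS  vc=[5, 28]
9: 0xd1 (blk 13, set 1) → MISS  vc=[5, 28, 21]
10: 0x19e (blk 25, set 1) → MISS  vc=[28, 21, 13]
11: 0x1c8 (blk 28, set 0) → VC-HIT  vc=[8, 21, 13]
12: 0x1c2 (blk 28, set 0) → L1-HIT  vc=[8, 21, 13]
13: 0x87 (blk 8, set 0) → VC-HIT  vc=[28, 21, 13]
14: 0xd3 (blk 13, set 1) → VC-HIT  vc=[28, 21, 25]
15: 0x152 (blk 21, set 1) → VC-HIT  vc=[28, 13, 25]

VC = [28, 13, 25]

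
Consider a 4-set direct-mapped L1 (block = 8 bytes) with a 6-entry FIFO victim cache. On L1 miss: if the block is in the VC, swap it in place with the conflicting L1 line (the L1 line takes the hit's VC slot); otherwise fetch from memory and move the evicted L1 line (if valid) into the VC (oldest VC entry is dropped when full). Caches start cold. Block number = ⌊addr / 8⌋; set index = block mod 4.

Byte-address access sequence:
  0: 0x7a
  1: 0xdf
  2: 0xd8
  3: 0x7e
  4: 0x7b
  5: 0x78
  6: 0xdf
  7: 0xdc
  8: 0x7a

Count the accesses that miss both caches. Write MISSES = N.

MISSES = 2

#0 0x7a→b15/s3 MISS; vc=[]
#1 0xdf→b27/s3 MISS; vc=[15]
#2 0xd8→b27/s3 L1-HIT; vc=[15]
#3 0x7e→b15/s3 VC-HIT; vc=[27]
#4 0x7b→b15/s3 L1-HIT; vc=[27]
#5 0x78→b15/s3 L1-HIT; vc=[27]
#6 0xdf→b27/s3 VC-HIT; vc=[15]
#7 0xdc→b27/s3 L1-HIT; vc=[15]
#8 0x7a→b15/s3 VC-HIT; vc=[27]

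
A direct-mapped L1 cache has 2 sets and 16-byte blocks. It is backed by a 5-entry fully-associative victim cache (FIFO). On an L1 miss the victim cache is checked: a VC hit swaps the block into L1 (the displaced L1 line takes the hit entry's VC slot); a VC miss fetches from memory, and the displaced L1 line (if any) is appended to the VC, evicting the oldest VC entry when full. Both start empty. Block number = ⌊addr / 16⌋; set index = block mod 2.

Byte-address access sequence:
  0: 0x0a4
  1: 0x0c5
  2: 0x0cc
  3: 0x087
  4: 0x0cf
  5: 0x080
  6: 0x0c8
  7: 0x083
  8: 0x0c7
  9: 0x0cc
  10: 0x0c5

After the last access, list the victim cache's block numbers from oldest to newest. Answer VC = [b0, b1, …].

0: 0xa4 (blk 10, set 0) → MISS  vc=[]
1: 0xc5 (blk 12, set 0) → MISS  vc=[10]
2: 0xcc (blk 12, set 0) → L1-HIT  vc=[10]
3: 0x87 (blk 8, set 0) → MISS  vc=[10, 12]
4: 0xcf (blk 12, set 0) → VC-HIT  vc=[10, 8]
5: 0x80 (blk 8, set 0) → VC-HIT  vc=[10, 12]
6: 0xc8 (blk 12, set 0) → VC-HIT  vc=[10, 8]
7: 0x83 (blk 8, set 0) → VC-HIT  vc=[10, 12]
8: 0xc7 (blk 12, set 0) → VC-HIT  vc=[10, 8]
9: 0xcc (blk 12, set 0) → L1-HIT  vc=[10, 8]
10: 0xc5 (blk 12, set 0) → L1-HIT  vc=[10, 8]

VC = [10, 8]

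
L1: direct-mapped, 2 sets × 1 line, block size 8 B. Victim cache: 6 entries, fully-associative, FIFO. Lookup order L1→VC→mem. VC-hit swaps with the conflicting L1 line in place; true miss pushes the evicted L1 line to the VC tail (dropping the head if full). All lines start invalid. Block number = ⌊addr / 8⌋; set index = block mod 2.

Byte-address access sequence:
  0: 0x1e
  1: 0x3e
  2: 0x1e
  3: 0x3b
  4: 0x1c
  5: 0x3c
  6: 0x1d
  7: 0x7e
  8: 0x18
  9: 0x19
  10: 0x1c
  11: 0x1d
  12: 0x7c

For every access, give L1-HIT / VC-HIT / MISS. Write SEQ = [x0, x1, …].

SEQ = [MISS, MISS, VC-HIT, VC-HIT, VC-HIT, VC-HIT, VC-HIT, MISS, VC-HIT, L1-HIT, L1-HIT, L1-HIT, VC-HIT]

#0 0x1e→b3/s1 MISS; vc=[]
#1 0x3e→b7/s1 MISS; vc=[3]
#2 0x1e→b3/s1 VC-HIT; vc=[7]
#3 0x3b→b7/s1 VC-HIT; vc=[3]
#4 0x1c→b3/s1 VC-HIT; vc=[7]
#5 0x3c→b7/s1 VC-HIT; vc=[3]
#6 0x1d→b3/s1 VC-HIT; vc=[7]
#7 0x7e→b15/s1 MISS; vc=[7,3]
#8 0x18→b3/s1 VC-HIT; vc=[7,15]
#9 0x19→b3/s1 L1-HIT; vc=[7,15]
#10 0x1c→b3/s1 L1-HIT; vc=[7,15]
#11 0x1d→b3/s1 L1-HIT; vc=[7,15]
#12 0x7c→b15/s1 VC-HIT; vc=[7,3]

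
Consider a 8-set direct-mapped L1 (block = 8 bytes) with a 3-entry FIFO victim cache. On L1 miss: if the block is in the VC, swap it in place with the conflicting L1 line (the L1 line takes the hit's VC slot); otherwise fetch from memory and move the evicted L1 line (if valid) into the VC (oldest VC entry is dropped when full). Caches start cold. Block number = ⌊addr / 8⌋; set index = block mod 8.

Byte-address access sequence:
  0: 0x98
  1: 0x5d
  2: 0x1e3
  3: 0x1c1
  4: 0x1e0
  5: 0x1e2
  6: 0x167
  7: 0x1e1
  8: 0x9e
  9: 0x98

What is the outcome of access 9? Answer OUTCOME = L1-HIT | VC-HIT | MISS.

  [0] addr=0x98 blk=19 s=3: MISS | VC []
  [1] addr=0x5d blk=11 s=3: MISS | VC [19]
  [2] addr=0x1e3 blk=60 s=4: MISS | VC [19]
  [3] addr=0x1c1 blk=56 s=0: MISS | VC [19]
  [4] addr=0x1e0 blk=60 s=4: L1-HIT | VC [19]
  [5] addr=0x1e2 blk=60 s=4: L1-HIT | VC [19]
  [6] addr=0x167 blk=44 s=4: MISS | VC [19, 60]
  [7] addr=0x1e1 blk=60 s=4: VC-HIT | VC [19, 44]
  [8] addr=0x9e blk=19 s=3: VC-HIT | VC [11, 44]
  [9] addr=0x98 blk=19 s=3: L1-HIT | VC [11, 44]

OUTCOME = L1-HIT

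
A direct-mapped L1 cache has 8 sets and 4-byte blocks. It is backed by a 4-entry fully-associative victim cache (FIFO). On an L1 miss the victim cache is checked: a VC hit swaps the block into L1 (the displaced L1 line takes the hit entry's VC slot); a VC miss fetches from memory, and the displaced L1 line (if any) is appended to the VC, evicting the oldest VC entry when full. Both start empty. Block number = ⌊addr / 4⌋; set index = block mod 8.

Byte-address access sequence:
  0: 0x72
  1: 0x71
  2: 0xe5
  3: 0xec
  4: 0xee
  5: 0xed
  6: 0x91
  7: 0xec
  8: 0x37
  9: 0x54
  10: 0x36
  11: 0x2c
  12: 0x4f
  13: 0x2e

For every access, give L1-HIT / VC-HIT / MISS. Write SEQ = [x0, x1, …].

SEQ = [MISS, L1-HIT, MISS, MISS, L1-HIT, L1-HIT, MISS, L1-HIT, MISS, MISS, VC-HIT, MISS, MISS, VC-HIT]

#0 0x72→b28/s4 MISS; vc=[]
#1 0x71→b28/s4 L1-HIT; vc=[]
#2 0xe5→b57/s1 MISS; vc=[]
#3 0xec→b59/s3 MISS; vc=[]
#4 0xee→b59/s3 L1-HIT; vc=[]
#5 0xed→b59/s3 L1-HIT; vc=[]
#6 0x91→b36/s4 MISS; vc=[28]
#7 0xec→b59/s3 L1-HIT; vc=[28]
#8 0x37→b13/s5 MISS; vc=[28]
#9 0x54→b21/s5 MISS; vc=[28,13]
#10 0x36→b13/s5 VC-HIT; vc=[28,21]
#11 0x2c→b11/s3 MISS; vc=[28,21,59]
#12 0x4f→b19/s3 MISS; vc=[28,21,59,11]
#13 0x2e→b11/s3 VC-HIT; vc=[28,21,59,19]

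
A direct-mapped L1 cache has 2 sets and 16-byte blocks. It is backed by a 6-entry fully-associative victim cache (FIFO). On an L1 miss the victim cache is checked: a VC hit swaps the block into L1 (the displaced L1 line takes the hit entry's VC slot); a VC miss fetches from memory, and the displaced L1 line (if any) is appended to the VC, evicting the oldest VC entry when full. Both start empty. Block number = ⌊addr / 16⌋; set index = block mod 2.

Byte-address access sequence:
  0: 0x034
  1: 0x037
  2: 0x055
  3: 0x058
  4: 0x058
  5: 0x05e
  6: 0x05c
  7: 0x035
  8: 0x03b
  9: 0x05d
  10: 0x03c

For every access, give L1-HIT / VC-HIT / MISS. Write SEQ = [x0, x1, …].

SEQ = [MISS, L1-HIT, MISS, L1-HIT, L1-HIT, L1-HIT, L1-HIT, VC-HIT, L1-HIT, VC-HIT, VC-HIT]

  [0] addr=0x34 blk=3 s=1: MISS | VC []
  [1] addr=0x37 blk=3 s=1: L1-HIT | VC []
  [2] addr=0x55 blk=5 s=1: MISS | VC [3]
  [3] addr=0x58 blk=5 s=1: L1-HIT | VC [3]
  [4] addr=0x58 blk=5 s=1: L1-HIT | VC [3]
  [5] addr=0x5e blk=5 s=1: L1-HIT | VC [3]
  [6] addr=0x5c blk=5 s=1: L1-HIT | VC [3]
  [7] addr=0x35 blk=3 s=1: VC-HIT | VC [5]
  [8] addr=0x3b blk=3 s=1: L1-HIT | VC [5]
  [9] addr=0x5d blk=5 s=1: VC-HIT | VC [3]
  [10] addr=0x3c blk=3 s=1: VC-HIT | VC [5]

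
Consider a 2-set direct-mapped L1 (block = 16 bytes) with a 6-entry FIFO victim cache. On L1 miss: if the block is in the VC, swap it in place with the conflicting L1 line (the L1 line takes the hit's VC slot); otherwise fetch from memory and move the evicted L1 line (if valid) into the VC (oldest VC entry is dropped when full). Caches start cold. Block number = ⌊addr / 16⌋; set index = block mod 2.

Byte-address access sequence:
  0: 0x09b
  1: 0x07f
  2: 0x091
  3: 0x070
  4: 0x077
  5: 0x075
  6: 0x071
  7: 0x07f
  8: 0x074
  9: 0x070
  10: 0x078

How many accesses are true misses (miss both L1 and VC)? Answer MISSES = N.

  [0] addr=0x9b blk=9 s=1: MISS | VC []
  [1] addr=0x7f blk=7 s=1: MISS | VC [9]
  [2] addr=0x91 blk=9 s=1: VC-HIT | VC [7]
  [3] addr=0x70 blk=7 s=1: VC-HIT | VC [9]
  [4] addr=0x77 blk=7 s=1: L1-HIT | VC [9]
  [5] addr=0x75 blk=7 s=1: L1-HIT | VC [9]
  [6] addr=0x71 blk=7 s=1: L1-HIT | VC [9]
  [7] addr=0x7f blk=7 s=1: L1-HIT | VC [9]
  [8] addr=0x74 blk=7 s=1: L1-HIT | VC [9]
  [9] addr=0x70 blk=7 s=1: L1-HIT | VC [9]
  [10] addr=0x78 blk=7 s=1: L1-HIT | VC [9]

MISSES = 2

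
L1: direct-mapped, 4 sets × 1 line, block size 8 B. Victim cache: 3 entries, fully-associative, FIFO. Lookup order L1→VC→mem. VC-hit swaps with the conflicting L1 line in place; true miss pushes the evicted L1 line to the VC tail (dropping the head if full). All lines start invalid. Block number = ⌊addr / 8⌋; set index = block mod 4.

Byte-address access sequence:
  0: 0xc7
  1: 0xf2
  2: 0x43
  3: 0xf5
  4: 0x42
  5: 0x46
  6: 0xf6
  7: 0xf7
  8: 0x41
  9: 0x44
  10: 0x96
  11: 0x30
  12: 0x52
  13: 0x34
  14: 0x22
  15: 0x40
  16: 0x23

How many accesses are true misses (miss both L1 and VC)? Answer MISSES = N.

MISSES = 7

  [0] addr=0xc7 blk=24 s=0: MISS | VC []
  [1] addr=0xf2 blk=30 s=2: MISS | VC []
  [2] addr=0x43 blk=8 s=0: MISS | VC [24]
  [3] addr=0xf5 blk=30 s=2: L1-HIT | VC [24]
  [4] addr=0x42 blk=8 s=0: L1-HIT | VC [24]
  [5] addr=0x46 blk=8 s=0: L1-HIT | VC [24]
  [6] addr=0xf6 blk=30 s=2: L1-HIT | VC [24]
  [7] addr=0xf7 blk=30 s=2: L1-HIT | VC [24]
  [8] addr=0x41 blk=8 s=0: L1-HIT | VC [24]
  [9] addr=0x44 blk=8 s=0: L1-HIT | VC [24]
  [10] addr=0x96 blk=18 s=2: MISS | VC [24, 30]
  [11] addr=0x30 blk=6 s=2: MISS | VC [24, 30, 18]
  [12] addr=0x52 blk=10 s=2: MISS | VC [30, 18, 6]
  [13] addr=0x34 blk=6 s=2: VC-HIT | VC [30, 18, 10]
  [14] addr=0x22 blk=4 s=0: MISS | VC [18, 10, 8]
  [15] addr=0x40 blk=8 s=0: VC-HIT | VC [18, 10, 4]
  [16] addr=0x23 blk=4 s=0: VC-HIT | VC [18, 10, 8]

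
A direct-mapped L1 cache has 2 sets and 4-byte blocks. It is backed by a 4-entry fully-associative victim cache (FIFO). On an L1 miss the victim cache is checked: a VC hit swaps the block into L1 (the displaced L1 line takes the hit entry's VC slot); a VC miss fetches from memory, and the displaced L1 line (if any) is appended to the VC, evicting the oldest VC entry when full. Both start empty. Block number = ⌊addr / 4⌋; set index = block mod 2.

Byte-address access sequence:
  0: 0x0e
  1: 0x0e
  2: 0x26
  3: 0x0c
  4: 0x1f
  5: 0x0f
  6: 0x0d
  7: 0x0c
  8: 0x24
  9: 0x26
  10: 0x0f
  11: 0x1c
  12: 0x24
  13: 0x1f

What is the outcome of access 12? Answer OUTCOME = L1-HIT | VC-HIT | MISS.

OUTCOME = VC-HIT

#0 0xe→b3/s1 MISS; vc=[]
#1 0xe→b3/s1 L1-HIT; vc=[]
#2 0x26→b9/s1 MISS; vc=[3]
#3 0xc→b3/s1 VC-HIT; vc=[9]
#4 0x1f→b7/s1 MISS; vc=[9,3]
#5 0xf→b3/s1 VC-HIT; vc=[9,7]
#6 0xd→b3/s1 L1-HIT; vc=[9,7]
#7 0xc→b3/s1 L1-HIT; vc=[9,7]
#8 0x24→b9/s1 VC-HIT; vc=[3,7]
#9 0x26→b9/s1 L1-HIT; vc=[3,7]
#10 0xf→b3/s1 VC-HIT; vc=[9,7]
#11 0x1c→b7/s1 VC-HIT; vc=[9,3]
#12 0x24→b9/s1 VC-HIT; vc=[7,3]
#13 0x1f→b7/s1 VC-HIT; vc=[9,3]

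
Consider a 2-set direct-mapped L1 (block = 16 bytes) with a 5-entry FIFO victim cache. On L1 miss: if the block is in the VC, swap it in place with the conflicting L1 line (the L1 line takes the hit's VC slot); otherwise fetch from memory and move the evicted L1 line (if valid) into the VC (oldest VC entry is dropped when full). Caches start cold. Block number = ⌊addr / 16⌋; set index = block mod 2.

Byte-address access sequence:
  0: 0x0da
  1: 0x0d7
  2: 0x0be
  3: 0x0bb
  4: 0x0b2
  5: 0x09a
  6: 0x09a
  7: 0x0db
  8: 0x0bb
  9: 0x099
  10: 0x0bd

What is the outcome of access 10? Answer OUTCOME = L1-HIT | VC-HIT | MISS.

OUTCOME = VC-HIT

0: 0xda (blk 13, set 1) → MISS  vc=[]
1: 0xd7 (blk 13, set 1) → L1-HIT  vc=[]
2: 0xbe (blk 11, set 1) → MISS  vc=[13]
3: 0xbb (blk 11, set 1) → L1-HIT  vc=[13]
4: 0xb2 (blk 11, set 1) → L1-HIT  vc=[13]
5: 0x9a (blk 9, set 1) → MISS  vc=[13, 11]
6: 0x9a (blk 9, set 1) → L1-HIT  vc=[13, 11]
7: 0xdb (blk 13, set 1) → VC-HIT  vc=[9, 11]
8: 0xbb (blk 11, set 1) → VC-HIT  vc=[9, 13]
9: 0x99 (blk 9, set 1) → VC-HIT  vc=[11, 13]
10: 0xbd (blk 11, set 1) → VC-HIT  vc=[9, 13]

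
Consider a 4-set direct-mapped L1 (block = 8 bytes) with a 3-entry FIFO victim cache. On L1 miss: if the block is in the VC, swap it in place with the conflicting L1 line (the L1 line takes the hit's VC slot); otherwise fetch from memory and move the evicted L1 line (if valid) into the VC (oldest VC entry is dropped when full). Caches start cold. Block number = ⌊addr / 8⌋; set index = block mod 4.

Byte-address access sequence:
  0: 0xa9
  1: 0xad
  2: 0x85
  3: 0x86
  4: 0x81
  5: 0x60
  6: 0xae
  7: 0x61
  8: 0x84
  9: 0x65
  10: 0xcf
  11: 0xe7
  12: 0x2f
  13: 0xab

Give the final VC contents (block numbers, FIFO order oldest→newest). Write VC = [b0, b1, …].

VC = [5, 12, 25]

#0 0xa9→b21/s1 MISS; vc=[]
#1 0xad→b21/s1 L1-HIT; vc=[]
#2 0x85→b16/s0 MISS; vc=[]
#3 0x86→b16/s0 L1-HIT; vc=[]
#4 0x81→b16/s0 L1-HIT; vc=[]
#5 0x60→b12/s0 MISS; vc=[16]
#6 0xae→b21/s1 L1-HIT; vc=[16]
#7 0x61→b12/s0 L1-HIT; vc=[16]
#8 0x84→b16/s0 VC-HIT; vc=[12]
#9 0x65→b12/s0 VC-HIT; vc=[16]
#10 0xcf→b25/s1 MISS; vc=[16,21]
#11 0xe7→b28/s0 MISS; vc=[16,21,12]
#12 0x2f→b5/s1 MISS; vc=[21,12,25]
#13 0xab→b21/s1 VC-HIT; vc=[5,12,25]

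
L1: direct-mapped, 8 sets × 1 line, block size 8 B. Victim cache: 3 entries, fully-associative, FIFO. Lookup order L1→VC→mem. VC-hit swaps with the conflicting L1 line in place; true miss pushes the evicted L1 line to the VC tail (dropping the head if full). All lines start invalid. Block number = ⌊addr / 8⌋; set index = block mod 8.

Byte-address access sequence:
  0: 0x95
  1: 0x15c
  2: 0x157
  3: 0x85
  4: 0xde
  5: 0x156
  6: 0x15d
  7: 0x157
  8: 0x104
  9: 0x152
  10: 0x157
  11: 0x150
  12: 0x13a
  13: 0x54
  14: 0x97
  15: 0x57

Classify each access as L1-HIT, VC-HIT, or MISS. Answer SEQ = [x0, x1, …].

SEQ = [MISS, MISS, MISS, MISS, MISS, L1-HIT, VC-HIT, L1-HIT, MISS, L1-HIT, L1-HIT, L1-HIT, MISS, MISS, MISS, VC-HIT]

  [0] addr=0x95 blk=18 s=2: MISS | VC []
  [1] addr=0x15c blk=43 s=3: MISS | VC []
  [2] addr=0x157 blk=42 s=2: MISS | VC [18]
  [3] addr=0x85 blk=16 s=0: MISS | VC [18]
  [4] addr=0xde blk=27 s=3: MISS | VC [18, 43]
  [5] addr=0x156 blk=42 s=2: L1-HIT | VC [18, 43]
  [6] addr=0x15d blk=43 s=3: VC-HIT | VC [18, 27]
  [7] addr=0x157 blk=42 s=2: L1-HIT | VC [18, 27]
  [8] addr=0x104 blk=32 s=0: MISS | VC [18, 27, 16]
  [9] addr=0x152 blk=42 s=2: L1-HIT | VC [18, 27, 16]
  [10] addr=0x157 blk=42 s=2: L1-HIT | VC [18, 27, 16]
  [11] addr=0x150 blk=42 s=2: L1-HIT | VC [18, 27, 16]
  [12] addr=0x13a blk=39 s=7: MISS | VC [18, 27, 16]
  [13] addr=0x54 blk=10 s=2: MISS | VC [27, 16, 42]
  [14] addr=0x97 blk=18 s=2: MISS | VC [16, 42, 10]
  [15] addr=0x57 blk=10 s=2: VC-HIT | VC [16, 42, 18]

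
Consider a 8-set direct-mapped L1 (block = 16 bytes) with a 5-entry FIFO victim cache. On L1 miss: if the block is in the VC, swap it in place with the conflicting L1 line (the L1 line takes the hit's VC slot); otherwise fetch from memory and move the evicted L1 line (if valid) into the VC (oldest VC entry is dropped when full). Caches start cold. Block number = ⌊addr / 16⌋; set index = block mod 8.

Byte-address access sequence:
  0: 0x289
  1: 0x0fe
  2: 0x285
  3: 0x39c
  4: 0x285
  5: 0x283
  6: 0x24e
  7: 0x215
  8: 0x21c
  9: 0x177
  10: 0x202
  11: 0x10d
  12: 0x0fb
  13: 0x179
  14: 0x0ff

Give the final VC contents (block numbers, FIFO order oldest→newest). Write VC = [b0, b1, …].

VC = [57, 23, 40, 32]

0: 0x289 (blk 40, set 0) → MISS  vc=[]
1: 0xfe (blk 15, set 7) → MISS  vc=[]
2: 0x285 (blk 40, set 0) → L1-HIT  vc=[]
3: 0x39c (blk 57, set 1) → MISS  vc=[]
4: 0x285 (blk 40, set 0) → L1-HIT  vc=[]
5: 0x283 (blk 40, set 0) → L1-HIT  vc=[]
6: 0x24e (blk 36, set 4) → MISS  vc=[]
7: 0x215 (blk 33, set 1) → MISS  vc=[57]
8: 0x21c (blk 33, set 1) → L1-HIT  vc=[57]
9: 0x177 (blk 23, set 7) → MISS  vc=[57, 15]
10: 0x202 (blk 32, set 0) → MISS  vc=[57, 15, 40]
11: 0x10d (blk 16, set 0) → MISS  vc=[57, 15, 40, 32]
12: 0xfb (blk 15, set 7) → VC-HIT  vc=[57, 23, 40, 32]
13: 0x179 (blk 23, set 7) → VC-HIT  vc=[57, 15, 40, 32]
14: 0xff (blk 15, set 7) → VC-HIT  vc=[57, 23, 40, 32]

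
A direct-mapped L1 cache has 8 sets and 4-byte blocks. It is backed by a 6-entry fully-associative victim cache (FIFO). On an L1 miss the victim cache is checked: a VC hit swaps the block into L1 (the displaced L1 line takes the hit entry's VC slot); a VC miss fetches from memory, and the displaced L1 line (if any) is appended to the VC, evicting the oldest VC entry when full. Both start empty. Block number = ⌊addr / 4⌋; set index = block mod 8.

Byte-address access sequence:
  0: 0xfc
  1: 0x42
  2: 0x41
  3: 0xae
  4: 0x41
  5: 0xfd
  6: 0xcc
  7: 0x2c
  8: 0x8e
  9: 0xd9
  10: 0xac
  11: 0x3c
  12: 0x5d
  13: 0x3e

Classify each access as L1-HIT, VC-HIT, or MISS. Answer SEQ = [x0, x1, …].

SEQ = [MISS, MISS, L1-HIT, MISS, L1-HIT, L1-HIT, MISS, MISS, MISS, MISS, VC-HIT, MISS, MISS, VC-HIT]

#0 0xfc→b63/s7 MISS; vc=[]
#1 0x42→b16/s0 MISS; vc=[]
#2 0x41→b16/s0 L1-HIT; vc=[]
#3 0xae→b43/s3 MISS; vc=[]
#4 0x41→b16/s0 L1-HIT; vc=[]
#5 0xfd→b63/s7 L1-HIT; vc=[]
#6 0xcc→b51/s3 MISS; vc=[43]
#7 0x2c→b11/s3 MISS; vc=[43,51]
#8 0x8e→b35/s3 MISS; vc=[43,51,11]
#9 0xd9→b54/s6 MISS; vc=[43,51,11]
#10 0xac→b43/s3 VC-HIT; vc=[35,51,11]
#11 0x3c→b15/s7 MISS; vc=[35,51,11,63]
#12 0x5d→b23/s7 MISS; vc=[35,51,11,63,15]
#13 0x3e→b15/s7 VC-HIT; vc=[35,51,11,63,23]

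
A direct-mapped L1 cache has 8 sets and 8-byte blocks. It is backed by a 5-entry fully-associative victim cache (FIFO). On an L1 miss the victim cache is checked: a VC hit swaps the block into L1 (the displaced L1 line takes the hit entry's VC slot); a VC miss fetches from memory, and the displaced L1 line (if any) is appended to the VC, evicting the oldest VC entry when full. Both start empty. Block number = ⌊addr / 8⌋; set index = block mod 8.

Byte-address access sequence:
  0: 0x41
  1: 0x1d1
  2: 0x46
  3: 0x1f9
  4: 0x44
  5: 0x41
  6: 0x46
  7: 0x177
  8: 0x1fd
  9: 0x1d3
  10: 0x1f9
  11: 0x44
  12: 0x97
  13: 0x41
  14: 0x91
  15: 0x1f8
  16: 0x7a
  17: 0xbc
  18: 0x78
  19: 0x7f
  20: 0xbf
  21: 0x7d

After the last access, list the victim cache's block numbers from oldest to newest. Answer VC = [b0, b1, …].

VC = [58, 63, 23]

#0 0x41→b8/s0 MISS; vc=[]
#1 0x1d1→b58/s2 MISS; vc=[]
#2 0x46→b8/s0 L1-HIT; vc=[]
#3 0x1f9→b63/s7 MISS; vc=[]
#4 0x44→b8/s0 L1-HIT; vc=[]
#5 0x41→b8/s0 L1-HIT; vc=[]
#6 0x46→b8/s0 L1-HIT; vc=[]
#7 0x177→b46/s6 MISS; vc=[]
#8 0x1fd→b63/s7 L1-HIT; vc=[]
#9 0x1d3→b58/s2 L1-HIT; vc=[]
#10 0x1f9→b63/s7 L1-HIT; vc=[]
#11 0x44→b8/s0 L1-HIT; vc=[]
#12 0x97→b18/s2 MISS; vc=[58]
#13 0x41→b8/s0 L1-HIT; vc=[58]
#14 0x91→b18/s2 L1-HIT; vc=[58]
#15 0x1f8→b63/s7 L1-HIT; vc=[58]
#16 0x7a→b15/s7 MISS; vc=[58,63]
#17 0xbc→b23/s7 MISS; vc=[58,63,15]
#18 0x78→b15/s7 VC-HIT; vc=[58,63,23]
#19 0x7f→b15/s7 L1-HIT; vc=[58,63,23]
#20 0xbf→b23/s7 VC-HIT; vc=[58,63,15]
#21 0x7d→b15/s7 VC-HIT; vc=[58,63,23]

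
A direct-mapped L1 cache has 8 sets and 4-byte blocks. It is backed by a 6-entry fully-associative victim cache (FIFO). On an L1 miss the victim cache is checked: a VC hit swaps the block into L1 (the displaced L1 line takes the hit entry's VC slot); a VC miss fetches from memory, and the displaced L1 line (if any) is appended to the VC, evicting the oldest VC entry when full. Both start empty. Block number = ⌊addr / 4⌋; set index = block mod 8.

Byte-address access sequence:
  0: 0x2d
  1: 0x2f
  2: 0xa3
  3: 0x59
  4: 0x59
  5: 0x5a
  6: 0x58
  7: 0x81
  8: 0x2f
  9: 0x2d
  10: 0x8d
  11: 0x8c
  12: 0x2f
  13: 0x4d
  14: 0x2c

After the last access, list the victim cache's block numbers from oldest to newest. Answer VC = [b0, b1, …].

0: 0x2d (blk 11, set 3) → MISS  vc=[]
1: 0x2f (blk 11, set 3) → L1-HIT  vc=[]
2: 0xa3 (blk 40, set 0) → MISS  vc=[]
3: 0x59 (blk 22, set 6) → MISS  vc=[]
4: 0x59 (blk 22, set 6) → L1-HIT  vc=[]
5: 0x5a (blk 22, set 6) → L1-HIT  vc=[]
6: 0x58 (blk 22, set 6) → L1-HIT  vc=[]
7: 0x81 (blk 32, set 0) → MISS  vc=[40]
8: 0x2f (blk 11, set 3) → L1-HIT  vc=[40]
9: 0x2d (blk 11, set 3) → L1-HIT  vc=[40]
10: 0x8d (blk 35, set 3) → MISS  vc=[40, 11]
11: 0x8c (blk 35, set 3) → L1-HIT  vc=[40, 11]
12: 0x2f (blk 11, set 3) → VC-HIT  vc=[40, 35]
13: 0x4d (blk 19, set 3) → MISS  vc=[40, 35, 11]
14: 0x2c (blk 11, set 3) → VC-HIT  vc=[40, 35, 19]

VC = [40, 35, 19]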